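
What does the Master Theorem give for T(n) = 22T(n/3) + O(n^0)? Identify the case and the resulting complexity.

Master Theorem for T(n) = 22T(n/3) + O(n^0):

a = 22, b = 3, c = 0
log_b(a) = log_3(22) = 2.8136

Case 1: c = 0 < log_3(22) = 2.8136
T(n) = O(n^(log_3 22))

For T(n) = 22T(n/3) + O(n^0): log_3(22) = 2.8136. This is Case 1 of the Master Theorem (c < log_b(a), work dominated by leaves), giving O(n^(log_3 22)).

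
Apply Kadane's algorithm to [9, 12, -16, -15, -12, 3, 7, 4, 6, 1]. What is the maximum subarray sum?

Using Kadane's algorithm on [9, 12, -16, -15, -12, 3, 7, 4, 6, 1]:

Scanning through the array:
Position 1 (value 12): max_ending_here = 21, max_so_far = 21
Position 2 (value -16): max_ending_here = 5, max_so_far = 21
Position 3 (value -15): max_ending_here = -10, max_so_far = 21
Position 4 (value -12): max_ending_here = -12, max_so_far = 21
Position 5 (value 3): max_ending_here = 3, max_so_far = 21
Position 6 (value 7): max_ending_here = 10, max_so_far = 21
Position 7 (value 4): max_ending_here = 14, max_so_far = 21
Position 8 (value 6): max_ending_here = 20, max_so_far = 21
Position 9 (value 1): max_ending_here = 21, max_so_far = 21

Maximum subarray: [9, 12]
Maximum sum: 21

The maximum subarray is [9, 12] with sum 21. This subarray runs from index 0 to index 1.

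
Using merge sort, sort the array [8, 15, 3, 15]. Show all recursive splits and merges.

Merge sort trace:

Split: [8, 15, 3, 15] -> [8, 15] and [3, 15]
  Split: [8, 15] -> [8] and [15]
  Merge: [8] + [15] -> [8, 15]
  Split: [3, 15] -> [3] and [15]
  Merge: [3] + [15] -> [3, 15]
Merge: [8, 15] + [3, 15] -> [3, 8, 15, 15]

Final sorted array: [3, 8, 15, 15]

The merge sort proceeds by recursively splitting the array and merging sorted halves.
After all merges, the sorted array is [3, 8, 15, 15].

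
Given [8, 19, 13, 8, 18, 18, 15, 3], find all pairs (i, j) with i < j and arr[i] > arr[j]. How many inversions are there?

Finding inversions in [8, 19, 13, 8, 18, 18, 15, 3]:

(0, 7): arr[0]=8 > arr[7]=3
(1, 2): arr[1]=19 > arr[2]=13
(1, 3): arr[1]=19 > arr[3]=8
(1, 4): arr[1]=19 > arr[4]=18
(1, 5): arr[1]=19 > arr[5]=18
(1, 6): arr[1]=19 > arr[6]=15
(1, 7): arr[1]=19 > arr[7]=3
(2, 3): arr[2]=13 > arr[3]=8
(2, 7): arr[2]=13 > arr[7]=3
(3, 7): arr[3]=8 > arr[7]=3
(4, 6): arr[4]=18 > arr[6]=15
(4, 7): arr[4]=18 > arr[7]=3
(5, 6): arr[5]=18 > arr[6]=15
(5, 7): arr[5]=18 > arr[7]=3
(6, 7): arr[6]=15 > arr[7]=3

Total inversions: 15

The array has 15 inversion(s): (0,7), (1,2), (1,3), (1,4), (1,5), (1,6), (1,7), (2,3), (2,7), (3,7), (4,6), (4,7), (5,6), (5,7), (6,7). Each pair (i,j) satisfies i < j and arr[i] > arr[j].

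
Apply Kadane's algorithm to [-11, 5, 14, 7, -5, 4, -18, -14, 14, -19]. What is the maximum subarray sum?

Using Kadane's algorithm on [-11, 5, 14, 7, -5, 4, -18, -14, 14, -19]:

Scanning through the array:
Position 1 (value 5): max_ending_here = 5, max_so_far = 5
Position 2 (value 14): max_ending_here = 19, max_so_far = 19
Position 3 (value 7): max_ending_here = 26, max_so_far = 26
Position 4 (value -5): max_ending_here = 21, max_so_far = 26
Position 5 (value 4): max_ending_here = 25, max_so_far = 26
Position 6 (value -18): max_ending_here = 7, max_so_far = 26
Position 7 (value -14): max_ending_here = -7, max_so_far = 26
Position 8 (value 14): max_ending_here = 14, max_so_far = 26
Position 9 (value -19): max_ending_here = -5, max_so_far = 26

Maximum subarray: [5, 14, 7]
Maximum sum: 26

The maximum subarray is [5, 14, 7] with sum 26. This subarray runs from index 1 to index 3.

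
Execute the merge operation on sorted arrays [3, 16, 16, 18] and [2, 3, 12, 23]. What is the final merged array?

Merging process:

Compare 3 vs 2: take 2 from right. Merged: [2]
Compare 3 vs 3: take 3 from left. Merged: [2, 3]
Compare 16 vs 3: take 3 from right. Merged: [2, 3, 3]
Compare 16 vs 12: take 12 from right. Merged: [2, 3, 3, 12]
Compare 16 vs 23: take 16 from left. Merged: [2, 3, 3, 12, 16]
Compare 16 vs 23: take 16 from left. Merged: [2, 3, 3, 12, 16, 16]
Compare 18 vs 23: take 18 from left. Merged: [2, 3, 3, 12, 16, 16, 18]
Append remaining from right: [23]. Merged: [2, 3, 3, 12, 16, 16, 18, 23]

Final merged array: [2, 3, 3, 12, 16, 16, 18, 23]
Total comparisons: 7

The merged array is [2, 3, 3, 12, 16, 16, 18, 23], requiring 7 comparisons. The merge step runs in O(n) time where n is the total number of elements.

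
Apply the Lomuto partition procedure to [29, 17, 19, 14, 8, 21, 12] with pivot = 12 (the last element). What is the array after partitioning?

Lomuto partition with pivot = 12:

Initial array: [29, 17, 19, 14, 8, 21, 12]

arr[0]=29 > 12: no swap
arr[1]=17 > 12: no swap
arr[2]=19 > 12: no swap
arr[3]=14 > 12: no swap
arr[4]=8 <= 12: swap with position 0, array becomes [8, 17, 19, 14, 29, 21, 12]
arr[5]=21 > 12: no swap

Place pivot at position 1: [8, 12, 19, 14, 29, 21, 17]
Pivot position: 1

After partitioning with pivot 12, the array becomes [8, 12, 19, 14, 29, 21, 17]. The pivot is placed at index 1. All elements to the left of the pivot are <= 12, and all elements to the right are > 12.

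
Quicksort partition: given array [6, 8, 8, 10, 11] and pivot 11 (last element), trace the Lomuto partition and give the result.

Lomuto partition with pivot = 11:

Initial array: [6, 8, 8, 10, 11]

arr[0]=6 <= 11: swap with position 0, array becomes [6, 8, 8, 10, 11]
arr[1]=8 <= 11: swap with position 1, array becomes [6, 8, 8, 10, 11]
arr[2]=8 <= 11: swap with position 2, array becomes [6, 8, 8, 10, 11]
arr[3]=10 <= 11: swap with position 3, array becomes [6, 8, 8, 10, 11]

Place pivot at position 4: [6, 8, 8, 10, 11]
Pivot position: 4

After partitioning with pivot 11, the array becomes [6, 8, 8, 10, 11]. The pivot is placed at index 4. All elements to the left of the pivot are <= 11, and all elements to the right are > 11.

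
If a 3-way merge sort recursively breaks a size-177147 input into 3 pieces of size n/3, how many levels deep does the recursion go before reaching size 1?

For divide and conquer with division factor 3:

Problem sizes at each level:
Level 0: 177147
Level 1: 59049
Level 2: 19683
Level 3: 6561
Level 4: 2187
Level 5: 729
Level 6: 243
Level 7: 81
Level 8: 27
Level 9: 9
Level 10: 3
Level 11: 1

The root is level 0 and the size-1 base case is level 11 (the tree spans levels 0 through 11, i.e. 12 levels counting the root), so the depth is the number of divisions: log_3(177147) = 11

The recursion tree depth is log_3(177147) = 11. At each level, the problem size is divided by 3, so it takes 11 divisions to reduce to a base case of size 1. The algorithm makes 3 recursive calls at each level.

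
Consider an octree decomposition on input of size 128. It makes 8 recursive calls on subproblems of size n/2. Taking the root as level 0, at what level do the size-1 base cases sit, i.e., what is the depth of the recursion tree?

For divide and conquer with division factor 2:

Problem sizes at each level:
Level 0: 128
Level 1: 64
Level 2: 32
Level 3: 16
Level 4: 8
Level 5: 4
Level 6: 2
Level 7: 1

The root is level 0 and the size-1 base case is level 7 (the tree spans levels 0 through 7, i.e. 8 levels counting the root), so the depth is the number of divisions: log_2(128) = 7

The recursion tree depth is log_2(128) = 7. At each level, the problem size is divided by 2, so it takes 7 divisions to reduce to a base case of size 1. The algorithm makes 8 recursive calls at each level.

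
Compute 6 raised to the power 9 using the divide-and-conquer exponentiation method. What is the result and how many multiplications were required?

Computing 6^9 by squaring (build up from 6^1; each line after the first costs one multiplication):

6^1 = 6
6^2 = (6^1)^2 = 6^2 = 36
6^4 = (6^2)^2 = 36^2 = 1296
6^8 = (6^4)^2 = 1296^2 = 1679616
6^9 = 6 * 6^8 = 6 * 1679616 = 10077696

Result: 10077696
Multiplications needed: 4 (4 lines after 6^1)

6^9 = 10077696. Using exponentiation by squaring, this requires 4 multiplications. The key idea: if the exponent is even, square the half-power; if odd, multiply by the base once.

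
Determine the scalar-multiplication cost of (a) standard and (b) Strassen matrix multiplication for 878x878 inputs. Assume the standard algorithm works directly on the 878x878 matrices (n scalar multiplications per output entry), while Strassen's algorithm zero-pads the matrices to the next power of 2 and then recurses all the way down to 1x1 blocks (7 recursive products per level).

Matrix multiplication for 878x878 matrices:

Strassen's algorithm requires power-of-2 dimensions. Pad 878x878 to 1024x1024 (next power of 2).

Standard algorithm: 878^3 = 676836152 multiplications
Strassen's algorithm: 7^(log2(1024)) = 7^10 = 282475249 multiplications
Savings: 676836152 - 282475249 = 394360903 multiplications

Standard: 676836152 multiplications (878^3). Strassen: 282475249 multiplications (7^10, after padding to 1024x1024). Strassen reduces 8 recursive multiplications to 7 at each level.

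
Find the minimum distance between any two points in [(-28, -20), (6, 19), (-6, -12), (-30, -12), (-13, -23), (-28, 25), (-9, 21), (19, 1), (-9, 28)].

Computing all pairwise distances among 9 points:

d((-28, -20), (6, 19)) = 51.7397
d((-28, -20), (-6, -12)) = 23.4094
d((-28, -20), (-30, -12)) = 8.2462
d((-28, -20), (-13, -23)) = 15.2971
d((-28, -20), (-28, 25)) = 45.0
d((-28, -20), (-9, 21)) = 45.1885
d((-28, -20), (19, 1)) = 51.4782
d((-28, -20), (-9, 28)) = 51.6236
d((6, 19), (-6, -12)) = 33.2415
d((6, 19), (-30, -12)) = 47.5079
d((6, 19), (-13, -23)) = 46.0977
d((6, 19), (-28, 25)) = 34.5254
d((6, 19), (-9, 21)) = 15.1327
d((6, 19), (19, 1)) = 22.2036
d((6, 19), (-9, 28)) = 17.4929
d((-6, -12), (-30, -12)) = 24.0
d((-6, -12), (-13, -23)) = 13.0384
d((-6, -12), (-28, 25)) = 43.0465
d((-6, -12), (-9, 21)) = 33.1361
d((-6, -12), (19, 1)) = 28.178
d((-6, -12), (-9, 28)) = 40.1123
d((-30, -12), (-13, -23)) = 20.2485
d((-30, -12), (-28, 25)) = 37.054
d((-30, -12), (-9, 21)) = 39.1152
d((-30, -12), (19, 1)) = 50.6952
d((-30, -12), (-9, 28)) = 45.1774
d((-13, -23), (-28, 25)) = 50.2892
d((-13, -23), (-9, 21)) = 44.1814
d((-13, -23), (19, 1)) = 40.0
d((-13, -23), (-9, 28)) = 51.1566
d((-28, 25), (-9, 21)) = 19.4165
d((-28, 25), (19, 1)) = 52.7731
d((-28, 25), (-9, 28)) = 19.2354
d((-9, 21), (19, 1)) = 34.4093
d((-9, 21), (-9, 28)) = 7.0 <-- minimum
d((19, 1), (-9, 28)) = 38.8973

Closest pair: (-9, 21) and (-9, 28) with distance 7.0

The closest pair is (-9, 21) and (-9, 28) with Euclidean distance 7.0. For 9 points, brute-force pairwise comparison is shown above. For large n, the divide-and-conquer algorithm (sort by x, recurse on halves, check the dividing strip) achieves O(n log n).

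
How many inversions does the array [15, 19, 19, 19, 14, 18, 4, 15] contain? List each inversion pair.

Finding inversions in [15, 19, 19, 19, 14, 18, 4, 15]:

(0, 4): arr[0]=15 > arr[4]=14
(0, 6): arr[0]=15 > arr[6]=4
(1, 4): arr[1]=19 > arr[4]=14
(1, 5): arr[1]=19 > arr[5]=18
(1, 6): arr[1]=19 > arr[6]=4
(1, 7): arr[1]=19 > arr[7]=15
(2, 4): arr[2]=19 > arr[4]=14
(2, 5): arr[2]=19 > arr[5]=18
(2, 6): arr[2]=19 > arr[6]=4
(2, 7): arr[2]=19 > arr[7]=15
(3, 4): arr[3]=19 > arr[4]=14
(3, 5): arr[3]=19 > arr[5]=18
(3, 6): arr[3]=19 > arr[6]=4
(3, 7): arr[3]=19 > arr[7]=15
(4, 6): arr[4]=14 > arr[6]=4
(5, 6): arr[5]=18 > arr[6]=4
(5, 7): arr[5]=18 > arr[7]=15

Total inversions: 17

The array has 17 inversion(s): (0,4), (0,6), (1,4), (1,5), (1,6), (1,7), (2,4), (2,5), (2,6), (2,7), (3,4), (3,5), (3,6), (3,7), (4,6), (5,6), (5,7). Each pair (i,j) satisfies i < j and arr[i] > arr[j].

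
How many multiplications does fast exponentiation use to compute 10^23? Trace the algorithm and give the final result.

Computing 10^23 by squaring (build up from 10^1; each line after the first costs one multiplication):

10^1 = 10
10^2 = (10^1)^2 = 10^2 = 100
10^4 = (10^2)^2 = 100^2 = 10000
10^5 = 10 * 10^4 = 10 * 10000 = 100000
10^10 = (10^5)^2 = 100000^2 = 10000000000
10^11 = 10 * 10^10 = 10 * 10000000000 = 100000000000
10^22 = (10^11)^2 = 100000000000^2 = 10000000000000000000000
10^23 = 10 * 10^22 = 10 * 10000000000000000000000 = 100000000000000000000000

Result: 100000000000000000000000
Multiplications needed: 7 (7 lines after 10^1)

10^23 = 100000000000000000000000. Using exponentiation by squaring, this requires 7 multiplications. The key idea: if the exponent is even, square the half-power; if odd, multiply by the base once.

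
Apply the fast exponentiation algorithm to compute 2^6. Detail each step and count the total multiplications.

Computing 2^6 by squaring (build up from 2^1; each line after the first costs one multiplication):

2^1 = 2
2^2 = (2^1)^2 = 2^2 = 4
2^3 = 2 * 2^2 = 2 * 4 = 8
2^6 = (2^3)^2 = 8^2 = 64

Result: 64
Multiplications needed: 3 (3 lines after 2^1)

2^6 = 64. Using exponentiation by squaring, this requires 3 multiplications. The key idea: if the exponent is even, square the half-power; if odd, multiply by the base once.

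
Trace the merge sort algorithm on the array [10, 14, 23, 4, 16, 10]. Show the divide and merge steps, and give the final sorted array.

Merge sort trace:

Split: [10, 14, 23, 4, 16, 10] -> [10, 14, 23] and [4, 16, 10]
  Split: [10, 14, 23] -> [10] and [14, 23]
    Split: [14, 23] -> [14] and [23]
    Merge: [14] + [23] -> [14, 23]
  Merge: [10] + [14, 23] -> [10, 14, 23]
  Split: [4, 16, 10] -> [4] and [16, 10]
    Split: [16, 10] -> [16] and [10]
    Merge: [16] + [10] -> [10, 16]
  Merge: [4] + [10, 16] -> [4, 10, 16]
Merge: [10, 14, 23] + [4, 10, 16] -> [4, 10, 10, 14, 16, 23]

Final sorted array: [4, 10, 10, 14, 16, 23]

The merge sort proceeds by recursively splitting the array and merging sorted halves.
After all merges, the sorted array is [4, 10, 10, 14, 16, 23].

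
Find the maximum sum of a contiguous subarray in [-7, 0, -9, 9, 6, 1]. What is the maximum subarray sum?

Using Kadane's algorithm on [-7, 0, -9, 9, 6, 1]:

Scanning through the array:
Position 1 (value 0): max_ending_here = 0, max_so_far = 0
Position 2 (value -9): max_ending_here = -9, max_so_far = 0
Position 3 (value 9): max_ending_here = 9, max_so_far = 9
Position 4 (value 6): max_ending_here = 15, max_so_far = 15
Position 5 (value 1): max_ending_here = 16, max_so_far = 16

Maximum subarray: [9, 6, 1]
Maximum sum: 16

The maximum subarray is [9, 6, 1] with sum 16. This subarray runs from index 3 to index 5.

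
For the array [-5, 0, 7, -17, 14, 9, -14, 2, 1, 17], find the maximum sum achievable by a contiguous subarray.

Using Kadane's algorithm on [-5, 0, 7, -17, 14, 9, -14, 2, 1, 17]:

Scanning through the array:
Position 1 (value 0): max_ending_here = 0, max_so_far = 0
Position 2 (value 7): max_ending_here = 7, max_so_far = 7
Position 3 (value -17): max_ending_here = -10, max_so_far = 7
Position 4 (value 14): max_ending_here = 14, max_so_far = 14
Position 5 (value 9): max_ending_here = 23, max_so_far = 23
Position 6 (value -14): max_ending_here = 9, max_so_far = 23
Position 7 (value 2): max_ending_here = 11, max_so_far = 23
Position 8 (value 1): max_ending_here = 12, max_so_far = 23
Position 9 (value 17): max_ending_here = 29, max_so_far = 29

Maximum subarray: [14, 9, -14, 2, 1, 17]
Maximum sum: 29

The maximum subarray is [14, 9, -14, 2, 1, 17] with sum 29. This subarray runs from index 4 to index 9.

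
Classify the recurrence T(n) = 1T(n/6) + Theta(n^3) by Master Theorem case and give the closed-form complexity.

Master Theorem for T(n) = 1T(n/6) + O(n^3):

a = 1, b = 6, c = 3
log_b(a) = log_6(1) = 0.0000

Case 3: c = 3 > log_6(1) = 0.0000
T(n) = O(n^3) = O(n^3)

For T(n) = 1T(n/6) + O(n^3): log_6(1) = 0.0000. This is Case 3 of the Master Theorem (c > log_b(a), work dominated by root), giving O(n^3).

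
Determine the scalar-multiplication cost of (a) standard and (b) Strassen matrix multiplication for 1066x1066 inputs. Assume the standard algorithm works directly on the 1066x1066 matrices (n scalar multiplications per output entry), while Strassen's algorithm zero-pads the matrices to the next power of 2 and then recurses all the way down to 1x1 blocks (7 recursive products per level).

Matrix multiplication for 1066x1066 matrices:

Strassen's algorithm requires power-of-2 dimensions. Pad 1066x1066 to 2048x2048 (next power of 2).

Standard algorithm: 1066^3 = 1211355496 multiplications
Strassen's algorithm: 7^(log2(2048)) = 7^11 = 1977326743 multiplications
Difference: 1211355496 - 1977326743 = -765971247 (Strassen uses MORE here due to padding overhead — for small or just-over-power-of-2 n, padding can outweigh the per-level savings)

Standard: 1211355496 multiplications (1066^3). Strassen: 1977326743 multiplications (7^11, after padding to 2048x2048). Strassen reduces 8 recursive multiplications to 7 at each level.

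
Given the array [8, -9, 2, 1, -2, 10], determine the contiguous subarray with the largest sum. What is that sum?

Using Kadane's algorithm on [8, -9, 2, 1, -2, 10]:

Scanning through the array:
Position 1 (value -9): max_ending_here = -1, max_so_far = 8
Position 2 (value 2): max_ending_here = 2, max_so_far = 8
Position 3 (value 1): max_ending_here = 3, max_so_far = 8
Position 4 (value -2): max_ending_here = 1, max_so_far = 8
Position 5 (value 10): max_ending_here = 11, max_so_far = 11

Maximum subarray: [2, 1, -2, 10]
Maximum sum: 11

The maximum subarray is [2, 1, -2, 10] with sum 11. This subarray runs from index 2 to index 5.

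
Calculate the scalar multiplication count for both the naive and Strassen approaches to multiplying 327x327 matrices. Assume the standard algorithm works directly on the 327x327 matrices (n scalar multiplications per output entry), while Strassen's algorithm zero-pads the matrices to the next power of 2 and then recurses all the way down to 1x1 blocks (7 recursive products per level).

Matrix multiplication for 327x327 matrices:

Strassen's algorithm requires power-of-2 dimensions. Pad 327x327 to 512x512 (next power of 2).

Standard algorithm: 327^3 = 34965783 multiplications
Strassen's algorithm: 7^(log2(512)) = 7^9 = 40353607 multiplications
Difference: 34965783 - 40353607 = -5387824 (Strassen uses MORE here due to padding overhead — for small or just-over-power-of-2 n, padding can outweigh the per-level savings)

Standard: 34965783 multiplications (327^3). Strassen: 40353607 multiplications (7^9, after padding to 512x512). Strassen reduces 8 recursive multiplications to 7 at each level.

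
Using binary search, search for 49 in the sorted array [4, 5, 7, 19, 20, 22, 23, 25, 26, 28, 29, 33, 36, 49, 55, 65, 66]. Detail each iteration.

Binary search for 49 in [4, 5, 7, 19, 20, 22, 23, 25, 26, 28, 29, 33, 36, 49, 55, 65, 66]:

lo=0, hi=16, mid=8, arr[mid]=26 -> 26 < 49, search right half
lo=9, hi=16, mid=12, arr[mid]=36 -> 36 < 49, search right half
lo=13, hi=16, mid=14, arr[mid]=55 -> 55 > 49, search left half
lo=13, hi=13, mid=13, arr[mid]=49 -> Found target at index 13!

Binary search finds 49 at index 13 after 4 comparisons. The search repeatedly halves the search space by comparing with the middle element.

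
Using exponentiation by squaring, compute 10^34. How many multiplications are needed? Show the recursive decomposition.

Computing 10^34 by squaring (build up from 10^1; each line after the first costs one multiplication):

10^1 = 10
10^2 = (10^1)^2 = 10^2 = 100
10^4 = (10^2)^2 = 100^2 = 10000
10^8 = (10^4)^2 = 10000^2 = 100000000
10^16 = (10^8)^2 = 100000000^2 = 10000000000000000
10^17 = 10 * 10^16 = 10 * 10000000000000000 = 100000000000000000
10^34 = (10^17)^2 = 100000000000000000^2 = 10000000000000000000000000000000000

Result: 10000000000000000000000000000000000
Multiplications needed: 6 (6 lines after 10^1)

10^34 = 10000000000000000000000000000000000. Using exponentiation by squaring, this requires 6 multiplications. The key idea: if the exponent is even, square the half-power; if odd, multiply by the base once.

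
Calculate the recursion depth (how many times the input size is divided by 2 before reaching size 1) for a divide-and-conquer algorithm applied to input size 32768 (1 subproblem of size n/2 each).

For divide and conquer with division factor 2:

Problem sizes at each level:
Level 0: 32768
Level 1: 16384
Level 2: 8192
Level 3: 4096
Level 4: 2048
Level 5: 1024
Level 6: 512
Level 7: 256
Level 8: 128
Level 9: 64
Level 10: 32
Level 11: 16
Level 12: 8
Level 13: 4
Level 14: 2
Level 15: 1

The root is level 0 and the size-1 base case is level 15 (the tree spans levels 0 through 15, i.e. 16 levels counting the root), so the depth is the number of divisions: log_2(32768) = 15

The recursion tree depth is log_2(32768) = 15. At each level, the problem size is divided by 2, so it takes 15 divisions to reduce to a base case of size 1. The algorithm makes 1 recursive call at each level.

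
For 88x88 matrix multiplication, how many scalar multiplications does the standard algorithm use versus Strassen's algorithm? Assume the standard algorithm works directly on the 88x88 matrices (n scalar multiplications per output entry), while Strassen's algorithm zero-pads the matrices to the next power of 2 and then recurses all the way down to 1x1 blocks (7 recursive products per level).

Matrix multiplication for 88x88 matrices:

Strassen's algorithm requires power-of-2 dimensions. Pad 88x88 to 128x128 (next power of 2).

Standard algorithm: 88^3 = 681472 multiplications
Strassen's algorithm: 7^(log2(128)) = 7^7 = 823543 multiplications
Difference: 681472 - 823543 = -142071 (Strassen uses MORE here due to padding overhead — for small or just-over-power-of-2 n, padding can outweigh the per-level savings)

Standard: 681472 multiplications (88^3). Strassen: 823543 multiplications (7^7, after padding to 128x128). Strassen reduces 8 recursive multiplications to 7 at each level.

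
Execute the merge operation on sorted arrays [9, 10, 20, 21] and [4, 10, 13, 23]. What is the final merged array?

Merging process:

Compare 9 vs 4: take 4 from right. Merged: [4]
Compare 9 vs 10: take 9 from left. Merged: [4, 9]
Compare 10 vs 10: take 10 from left. Merged: [4, 9, 10]
Compare 20 vs 10: take 10 from right. Merged: [4, 9, 10, 10]
Compare 20 vs 13: take 13 from right. Merged: [4, 9, 10, 10, 13]
Compare 20 vs 23: take 20 from left. Merged: [4, 9, 10, 10, 13, 20]
Compare 21 vs 23: take 21 from left. Merged: [4, 9, 10, 10, 13, 20, 21]
Append remaining from right: [23]. Merged: [4, 9, 10, 10, 13, 20, 21, 23]

Final merged array: [4, 9, 10, 10, 13, 20, 21, 23]
Total comparisons: 7

The merged array is [4, 9, 10, 10, 13, 20, 21, 23], requiring 7 comparisons. The merge step runs in O(n) time where n is the total number of elements.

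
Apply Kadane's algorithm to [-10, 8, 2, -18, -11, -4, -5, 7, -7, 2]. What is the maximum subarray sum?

Using Kadane's algorithm on [-10, 8, 2, -18, -11, -4, -5, 7, -7, 2]:

Scanning through the array:
Position 1 (value 8): max_ending_here = 8, max_so_far = 8
Position 2 (value 2): max_ending_here = 10, max_so_far = 10
Position 3 (value -18): max_ending_here = -8, max_so_far = 10
Position 4 (value -11): max_ending_here = -11, max_so_far = 10
Position 5 (value -4): max_ending_here = -4, max_so_far = 10
Position 6 (value -5): max_ending_here = -5, max_so_far = 10
Position 7 (value 7): max_ending_here = 7, max_so_far = 10
Position 8 (value -7): max_ending_here = 0, max_so_far = 10
Position 9 (value 2): max_ending_here = 2, max_so_far = 10

Maximum subarray: [8, 2]
Maximum sum: 10

The maximum subarray is [8, 2] with sum 10. This subarray runs from index 1 to index 2.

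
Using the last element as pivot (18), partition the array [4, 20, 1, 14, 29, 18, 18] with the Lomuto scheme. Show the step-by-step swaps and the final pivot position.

Lomuto partition with pivot = 18:

Initial array: [4, 20, 1, 14, 29, 18, 18]

arr[0]=4 <= 18: swap with position 0, array becomes [4, 20, 1, 14, 29, 18, 18]
arr[1]=20 > 18: no swap
arr[2]=1 <= 18: swap with position 1, array becomes [4, 1, 20, 14, 29, 18, 18]
arr[3]=14 <= 18: swap with position 2, array becomes [4, 1, 14, 20, 29, 18, 18]
arr[4]=29 > 18: no swap
arr[5]=18 <= 18: swap with position 3, array becomes [4, 1, 14, 18, 29, 20, 18]

Place pivot at position 4: [4, 1, 14, 18, 18, 20, 29]
Pivot position: 4

After partitioning with pivot 18, the array becomes [4, 1, 14, 18, 18, 20, 29]. The pivot is placed at index 4. All elements to the left of the pivot are <= 18, and all elements to the right are > 18.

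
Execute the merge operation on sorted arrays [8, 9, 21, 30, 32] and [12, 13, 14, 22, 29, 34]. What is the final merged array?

Merging process:

Compare 8 vs 12: take 8 from left. Merged: [8]
Compare 9 vs 12: take 9 from left. Merged: [8, 9]
Compare 21 vs 12: take 12 from right. Merged: [8, 9, 12]
Compare 21 vs 13: take 13 from right. Merged: [8, 9, 12, 13]
Compare 21 vs 14: take 14 from right. Merged: [8, 9, 12, 13, 14]
Compare 21 vs 22: take 21 from left. Merged: [8, 9, 12, 13, 14, 21]
Compare 30 vs 22: take 22 from right. Merged: [8, 9, 12, 13, 14, 21, 22]
Compare 30 vs 29: take 29 from right. Merged: [8, 9, 12, 13, 14, 21, 22, 29]
Compare 30 vs 34: take 30 from left. Merged: [8, 9, 12, 13, 14, 21, 22, 29, 30]
Compare 32 vs 34: take 32 from left. Merged: [8, 9, 12, 13, 14, 21, 22, 29, 30, 32]
Append remaining from right: [34]. Merged: [8, 9, 12, 13, 14, 21, 22, 29, 30, 32, 34]

Final merged array: [8, 9, 12, 13, 14, 21, 22, 29, 30, 32, 34]
Total comparisons: 10

The merged array is [8, 9, 12, 13, 14, 21, 22, 29, 30, 32, 34], requiring 10 comparisons. The merge step runs in O(n) time where n is the total number of elements.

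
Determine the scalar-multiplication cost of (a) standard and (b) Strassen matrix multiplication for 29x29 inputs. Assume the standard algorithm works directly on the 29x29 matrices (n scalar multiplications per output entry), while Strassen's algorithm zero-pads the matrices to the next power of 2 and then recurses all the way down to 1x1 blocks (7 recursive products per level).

Matrix multiplication for 29x29 matrices:

Strassen's algorithm requires power-of-2 dimensions. Pad 29x29 to 32x32 (next power of 2).

Standard algorithm: 29^3 = 24389 multiplications
Strassen's algorithm: 7^(log2(32)) = 7^5 = 16807 multiplications
Savings: 24389 - 16807 = 7582 multiplications

Standard: 24389 multiplications (29^3). Strassen: 16807 multiplications (7^5, after padding to 32x32). Strassen reduces 8 recursive multiplications to 7 at each level.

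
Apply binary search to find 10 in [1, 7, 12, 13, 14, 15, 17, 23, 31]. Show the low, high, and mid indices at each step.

Binary search for 10 in [1, 7, 12, 13, 14, 15, 17, 23, 31]:

lo=0, hi=8, mid=4, arr[mid]=14 -> 14 > 10, search left half
lo=0, hi=3, mid=1, arr[mid]=7 -> 7 < 10, search right half
lo=2, hi=3, mid=2, arr[mid]=12 -> 12 > 10, search left half
lo=2 > hi=1, target 10 not found

Binary search determines that 10 is not in the array after 3 comparisons. The search space was exhausted without finding the target.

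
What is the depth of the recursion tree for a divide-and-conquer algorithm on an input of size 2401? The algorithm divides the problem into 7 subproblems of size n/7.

For divide and conquer with division factor 7:

Problem sizes at each level:
Level 0: 2401
Level 1: 343
Level 2: 49
Level 3: 7
Level 4: 1

The root is level 0 and the size-1 base case is level 4 (the tree spans levels 0 through 4, i.e. 5 levels counting the root), so the depth is the number of divisions: log_7(2401) = 4

The recursion tree depth is log_7(2401) = 4. At each level, the problem size is divided by 7, so it takes 4 divisions to reduce to a base case of size 1. The algorithm makes 7 recursive calls at each level.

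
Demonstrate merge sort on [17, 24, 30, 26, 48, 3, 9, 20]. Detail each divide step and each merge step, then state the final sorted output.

Merge sort trace:

Split: [17, 24, 30, 26, 48, 3, 9, 20] -> [17, 24, 30, 26] and [48, 3, 9, 20]
  Split: [17, 24, 30, 26] -> [17, 24] and [30, 26]
    Split: [17, 24] -> [17] and [24]
    Merge: [17] + [24] -> [17, 24]
    Split: [30, 26] -> [30] and [26]
    Merge: [30] + [26] -> [26, 30]
  Merge: [17, 24] + [26, 30] -> [17, 24, 26, 30]
  Split: [48, 3, 9, 20] -> [48, 3] and [9, 20]
    Split: [48, 3] -> [48] and [3]
    Merge: [48] + [3] -> [3, 48]
    Split: [9, 20] -> [9] and [20]
    Merge: [9] + [20] -> [9, 20]
  Merge: [3, 48] + [9, 20] -> [3, 9, 20, 48]
Merge: [17, 24, 26, 30] + [3, 9, 20, 48] -> [3, 9, 17, 20, 24, 26, 30, 48]

Final sorted array: [3, 9, 17, 20, 24, 26, 30, 48]

The merge sort proceeds by recursively splitting the array and merging sorted halves.
After all merges, the sorted array is [3, 9, 17, 20, 24, 26, 30, 48].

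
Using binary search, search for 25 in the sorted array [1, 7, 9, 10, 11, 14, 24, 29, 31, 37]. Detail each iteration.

Binary search for 25 in [1, 7, 9, 10, 11, 14, 24, 29, 31, 37]:

lo=0, hi=9, mid=4, arr[mid]=11 -> 11 < 25, search right half
lo=5, hi=9, mid=7, arr[mid]=29 -> 29 > 25, search left half
lo=5, hi=6, mid=5, arr[mid]=14 -> 14 < 25, search right half
lo=6, hi=6, mid=6, arr[mid]=24 -> 24 < 25, search right half
lo=7 > hi=6, target 25 not found

Binary search determines that 25 is not in the array after 4 comparisons. The search space was exhausted without finding the target.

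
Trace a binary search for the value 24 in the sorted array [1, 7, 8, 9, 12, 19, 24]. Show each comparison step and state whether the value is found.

Binary search for 24 in [1, 7, 8, 9, 12, 19, 24]:

lo=0, hi=6, mid=3, arr[mid]=9 -> 9 < 24, search right half
lo=4, hi=6, mid=5, arr[mid]=19 -> 19 < 24, search right half
lo=6, hi=6, mid=6, arr[mid]=24 -> Found target at index 6!

Binary search finds 24 at index 6 after 3 comparisons. The search repeatedly halves the search space by comparing with the middle element.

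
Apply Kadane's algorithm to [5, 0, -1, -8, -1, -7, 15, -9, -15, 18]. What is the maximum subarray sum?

Using Kadane's algorithm on [5, 0, -1, -8, -1, -7, 15, -9, -15, 18]:

Scanning through the array:
Position 1 (value 0): max_ending_here = 5, max_so_far = 5
Position 2 (value -1): max_ending_here = 4, max_so_far = 5
Position 3 (value -8): max_ending_here = -4, max_so_far = 5
Position 4 (value -1): max_ending_here = -1, max_so_far = 5
Position 5 (value -7): max_ending_here = -7, max_so_far = 5
Position 6 (value 15): max_ending_here = 15, max_so_far = 15
Position 7 (value -9): max_ending_here = 6, max_so_far = 15
Position 8 (value -15): max_ending_here = -9, max_so_far = 15
Position 9 (value 18): max_ending_here = 18, max_so_far = 18

Maximum subarray: [18]
Maximum sum: 18

The maximum subarray is [18] with sum 18. This subarray runs from index 9 to index 9.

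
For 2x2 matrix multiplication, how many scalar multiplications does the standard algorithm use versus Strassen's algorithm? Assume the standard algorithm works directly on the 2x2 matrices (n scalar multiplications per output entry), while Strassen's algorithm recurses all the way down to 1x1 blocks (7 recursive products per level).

Matrix multiplication for 2x2 matrices:

Standard algorithm: 2^3 = 8 multiplications
Strassen's algorithm: 7^(log2(2)) = 7^1 = 7 multiplications
Savings: 8 - 7 = 1 multiplications

Standard: 8 multiplications (2^3). Strassen: 7 multiplications (7^1). Strassen reduces 8 recursive multiplications to 7 at each level.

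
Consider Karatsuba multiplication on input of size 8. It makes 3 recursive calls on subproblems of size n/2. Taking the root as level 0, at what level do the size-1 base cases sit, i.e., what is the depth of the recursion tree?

For divide and conquer with division factor 2:

Problem sizes at each level:
Level 0: 8
Level 1: 4
Level 2: 2
Level 3: 1

The root is level 0 and the size-1 base case is level 3 (the tree spans levels 0 through 3, i.e. 4 levels counting the root), so the depth is the number of divisions: log_2(8) = 3

The recursion tree depth is log_2(8) = 3. At each level, the problem size is divided by 2, so it takes 3 divisions to reduce to a base case of size 1. The algorithm makes 3 recursive calls at each level.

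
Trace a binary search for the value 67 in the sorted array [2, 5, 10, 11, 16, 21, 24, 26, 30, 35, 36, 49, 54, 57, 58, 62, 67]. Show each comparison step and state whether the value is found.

Binary search for 67 in [2, 5, 10, 11, 16, 21, 24, 26, 30, 35, 36, 49, 54, 57, 58, 62, 67]:

lo=0, hi=16, mid=8, arr[mid]=30 -> 30 < 67, search right half
lo=9, hi=16, mid=12, arr[mid]=54 -> 54 < 67, search right half
lo=13, hi=16, mid=14, arr[mid]=58 -> 58 < 67, search right half
lo=15, hi=16, mid=15, arr[mid]=62 -> 62 < 67, search right half
lo=16, hi=16, mid=16, arr[mid]=67 -> Found target at index 16!

Binary search finds 67 at index 16 after 5 comparisons. The search repeatedly halves the search space by comparing with the middle element.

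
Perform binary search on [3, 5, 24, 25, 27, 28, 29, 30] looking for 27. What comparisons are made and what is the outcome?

Binary search for 27 in [3, 5, 24, 25, 27, 28, 29, 30]:

lo=0, hi=7, mid=3, arr[mid]=25 -> 25 < 27, search right half
lo=4, hi=7, mid=5, arr[mid]=28 -> 28 > 27, search left half
lo=4, hi=4, mid=4, arr[mid]=27 -> Found target at index 4!

Binary search finds 27 at index 4 after 3 comparisons. The search repeatedly halves the search space by comparing with the middle element.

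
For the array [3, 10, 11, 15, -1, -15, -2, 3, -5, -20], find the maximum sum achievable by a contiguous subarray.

Using Kadane's algorithm on [3, 10, 11, 15, -1, -15, -2, 3, -5, -20]:

Scanning through the array:
Position 1 (value 10): max_ending_here = 13, max_so_far = 13
Position 2 (value 11): max_ending_here = 24, max_so_far = 24
Position 3 (value 15): max_ending_here = 39, max_so_far = 39
Position 4 (value -1): max_ending_here = 38, max_so_far = 39
Position 5 (value -15): max_ending_here = 23, max_so_far = 39
Position 6 (value -2): max_ending_here = 21, max_so_far = 39
Position 7 (value 3): max_ending_here = 24, max_so_far = 39
Position 8 (value -5): max_ending_here = 19, max_so_far = 39
Position 9 (value -20): max_ending_here = -1, max_so_far = 39

Maximum subarray: [3, 10, 11, 15]
Maximum sum: 39

The maximum subarray is [3, 10, 11, 15] with sum 39. This subarray runs from index 0 to index 3.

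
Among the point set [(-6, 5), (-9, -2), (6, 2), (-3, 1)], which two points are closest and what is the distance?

Computing all pairwise distances among 4 points:

d((-6, 5), (-9, -2)) = 7.6158
d((-6, 5), (6, 2)) = 12.3693
d((-6, 5), (-3, 1)) = 5.0 <-- minimum
d((-9, -2), (6, 2)) = 15.5242
d((-9, -2), (-3, 1)) = 6.7082
d((6, 2), (-3, 1)) = 9.0554

Closest pair: (-6, 5) and (-3, 1) with distance 5.0

The closest pair is (-6, 5) and (-3, 1) with Euclidean distance 5.0. For 4 points, brute-force pairwise comparison is shown above. For large n, the divide-and-conquer algorithm (sort by x, recurse on halves, check the dividing strip) achieves O(n log n).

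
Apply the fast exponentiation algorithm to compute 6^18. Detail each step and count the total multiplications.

Computing 6^18 by squaring (build up from 6^1; each line after the first costs one multiplication):

6^1 = 6
6^2 = (6^1)^2 = 6^2 = 36
6^4 = (6^2)^2 = 36^2 = 1296
6^8 = (6^4)^2 = 1296^2 = 1679616
6^9 = 6 * 6^8 = 6 * 1679616 = 10077696
6^18 = (6^9)^2 = 10077696^2 = 101559956668416

Result: 101559956668416
Multiplications needed: 5 (5 lines after 6^1)

6^18 = 101559956668416. Using exponentiation by squaring, this requires 5 multiplications. The key idea: if the exponent is even, square the half-power; if odd, multiply by the base once.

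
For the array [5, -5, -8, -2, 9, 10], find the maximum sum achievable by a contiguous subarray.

Using Kadane's algorithm on [5, -5, -8, -2, 9, 10]:

Scanning through the array:
Position 1 (value -5): max_ending_here = 0, max_so_far = 5
Position 2 (value -8): max_ending_here = -8, max_so_far = 5
Position 3 (value -2): max_ending_here = -2, max_so_far = 5
Position 4 (value 9): max_ending_here = 9, max_so_far = 9
Position 5 (value 10): max_ending_here = 19, max_so_far = 19

Maximum subarray: [9, 10]
Maximum sum: 19

The maximum subarray is [9, 10] with sum 19. This subarray runs from index 4 to index 5.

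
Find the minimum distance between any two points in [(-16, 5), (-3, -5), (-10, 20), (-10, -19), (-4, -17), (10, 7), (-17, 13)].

Computing all pairwise distances among 7 points:

d((-16, 5), (-3, -5)) = 16.4012
d((-16, 5), (-10, 20)) = 16.1555
d((-16, 5), (-10, -19)) = 24.7386
d((-16, 5), (-4, -17)) = 25.0599
d((-16, 5), (10, 7)) = 26.0768
d((-16, 5), (-17, 13)) = 8.0623
d((-3, -5), (-10, 20)) = 25.9615
d((-3, -5), (-10, -19)) = 15.6525
d((-3, -5), (-4, -17)) = 12.0416
d((-3, -5), (10, 7)) = 17.6918
d((-3, -5), (-17, 13)) = 22.8035
d((-10, 20), (-10, -19)) = 39.0
d((-10, 20), (-4, -17)) = 37.4833
d((-10, 20), (10, 7)) = 23.8537
d((-10, 20), (-17, 13)) = 9.8995
d((-10, -19), (-4, -17)) = 6.3246 <-- minimum
d((-10, -19), (10, 7)) = 32.8024
d((-10, -19), (-17, 13)) = 32.7567
d((-4, -17), (10, 7)) = 27.7849
d((-4, -17), (-17, 13)) = 32.6956
d((10, 7), (-17, 13)) = 27.6586

Closest pair: (-10, -19) and (-4, -17) with distance 6.3246

The closest pair is (-10, -19) and (-4, -17) with Euclidean distance 6.3246. For 7 points, brute-force pairwise comparison is shown above. For large n, the divide-and-conquer algorithm (sort by x, recurse on halves, check the dividing strip) achieves O(n log n).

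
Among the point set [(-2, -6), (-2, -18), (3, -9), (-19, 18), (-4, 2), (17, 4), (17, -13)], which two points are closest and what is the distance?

Computing all pairwise distances among 7 points:

d((-2, -6), (-2, -18)) = 12.0
d((-2, -6), (3, -9)) = 5.831 <-- minimum
d((-2, -6), (-19, 18)) = 29.4109
d((-2, -6), (-4, 2)) = 8.2462
d((-2, -6), (17, 4)) = 21.4709
d((-2, -6), (17, -13)) = 20.2485
d((-2, -18), (3, -9)) = 10.2956
d((-2, -18), (-19, 18)) = 39.8121
d((-2, -18), (-4, 2)) = 20.0998
d((-2, -18), (17, 4)) = 29.0689
d((-2, -18), (17, -13)) = 19.6469
d((3, -9), (-19, 18)) = 34.8281
d((3, -9), (-4, 2)) = 13.0384
d((3, -9), (17, 4)) = 19.105
d((3, -9), (17, -13)) = 14.5602
d((-19, 18), (-4, 2)) = 21.9317
d((-19, 18), (17, 4)) = 38.6264
d((-19, 18), (17, -13)) = 47.5079
d((-4, 2), (17, 4)) = 21.095
d((-4, 2), (17, -13)) = 25.807
d((17, 4), (17, -13)) = 17.0

Closest pair: (-2, -6) and (3, -9) with distance 5.831

The closest pair is (-2, -6) and (3, -9) with Euclidean distance 5.831. For 7 points, brute-force pairwise comparison is shown above. For large n, the divide-and-conquer algorithm (sort by x, recurse on halves, check the dividing strip) achieves O(n log n).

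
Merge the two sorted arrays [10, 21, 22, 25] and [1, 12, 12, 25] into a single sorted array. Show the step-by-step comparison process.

Merging process:

Compare 10 vs 1: take 1 from right. Merged: [1]
Compare 10 vs 12: take 10 from left. Merged: [1, 10]
Compare 21 vs 12: take 12 from right. Merged: [1, 10, 12]
Compare 21 vs 12: take 12 from right. Merged: [1, 10, 12, 12]
Compare 21 vs 25: take 21 from left. Merged: [1, 10, 12, 12, 21]
Compare 22 vs 25: take 22 from left. Merged: [1, 10, 12, 12, 21, 22]
Compare 25 vs 25: take 25 from left. Merged: [1, 10, 12, 12, 21, 22, 25]
Append remaining from right: [25]. Merged: [1, 10, 12, 12, 21, 22, 25, 25]

Final merged array: [1, 10, 12, 12, 21, 22, 25, 25]
Total comparisons: 7

The merged array is [1, 10, 12, 12, 21, 22, 25, 25], requiring 7 comparisons. The merge step runs in O(n) time where n is the total number of elements.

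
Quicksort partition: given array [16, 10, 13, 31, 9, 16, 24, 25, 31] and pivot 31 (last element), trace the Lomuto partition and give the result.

Lomuto partition with pivot = 31:

Initial array: [16, 10, 13, 31, 9, 16, 24, 25, 31]

arr[0]=16 <= 31: swap with position 0, array becomes [16, 10, 13, 31, 9, 16, 24, 25, 31]
arr[1]=10 <= 31: swap with position 1, array becomes [16, 10, 13, 31, 9, 16, 24, 25, 31]
arr[2]=13 <= 31: swap with position 2, array becomes [16, 10, 13, 31, 9, 16, 24, 25, 31]
arr[3]=31 <= 31: swap with position 3, array becomes [16, 10, 13, 31, 9, 16, 24, 25, 31]
arr[4]=9 <= 31: swap with position 4, array becomes [16, 10, 13, 31, 9, 16, 24, 25, 31]
arr[5]=16 <= 31: swap with position 5, array becomes [16, 10, 13, 31, 9, 16, 24, 25, 31]
arr[6]=24 <= 31: swap with position 6, array becomes [16, 10, 13, 31, 9, 16, 24, 25, 31]
arr[7]=25 <= 31: swap with position 7, array becomes [16, 10, 13, 31, 9, 16, 24, 25, 31]

Place pivot at position 8: [16, 10, 13, 31, 9, 16, 24, 25, 31]
Pivot position: 8

After partitioning with pivot 31, the array becomes [16, 10, 13, 31, 9, 16, 24, 25, 31]. The pivot is placed at index 8. All elements to the left of the pivot are <= 31, and all elements to the right are > 31.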